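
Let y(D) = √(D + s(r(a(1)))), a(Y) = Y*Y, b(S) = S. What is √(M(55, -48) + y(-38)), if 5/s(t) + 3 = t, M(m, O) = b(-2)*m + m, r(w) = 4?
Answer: √(-55 + I*√33) ≈ 0.38677 + 7.4263*I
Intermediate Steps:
a(Y) = Y²
M(m, O) = -m (M(m, O) = -2*m + m = -m)
s(t) = 5/(-3 + t)
y(D) = √(5 + D) (y(D) = √(D + 5/(-3 + 4)) = √(D + 5/1) = √(D + 5*1) = √(D + 5) = √(5 + D))
√(M(55, -48) + y(-38)) = √(-1*55 + √(5 - 38)) = √(-55 + √(-33)) = √(-55 + I*√33)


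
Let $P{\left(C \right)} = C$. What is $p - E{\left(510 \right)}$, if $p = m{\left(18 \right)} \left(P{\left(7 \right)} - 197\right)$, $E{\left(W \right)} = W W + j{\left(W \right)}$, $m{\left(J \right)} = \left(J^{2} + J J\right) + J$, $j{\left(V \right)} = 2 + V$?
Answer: $-387152$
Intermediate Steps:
$m{\left(J \right)} = J + 2 J^{2}$ ($m{\left(J \right)} = \left(J^{2} + J^{2}\right) + J = 2 J^{2} + J = J + 2 J^{2}$)
$E{\left(W \right)} = 2 + W + W^{2}$ ($E{\left(W \right)} = W W + \left(2 + W\right) = W^{2} + \left(2 + W\right) = 2 + W + W^{2}$)
$p = -126540$ ($p = 18 \left(1 + 2 \cdot 18\right) \left(7 - 197\right) = 18 \left(1 + 36\right) \left(-190\right) = 18 \cdot 37 \left(-190\right) = 666 \left(-190\right) = -126540$)
$p - E{\left(510 \right)} = -126540 - \left(2 + 510 + 510^{2}\right) = -126540 - \left(2 + 510 + 260100\right) = -126540 - 260612 = -387152$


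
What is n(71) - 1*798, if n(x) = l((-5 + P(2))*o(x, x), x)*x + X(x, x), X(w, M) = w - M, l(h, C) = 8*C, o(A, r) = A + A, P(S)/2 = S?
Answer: 39530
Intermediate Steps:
P(S) = 2*S
o(A, r) = 2*A
n(x) = 8*x**2 (n(x) = (8*x)*x + (x - x) = 8*x**2 + 0 = 8*x**2)
n(71) - 1*798 = 8*71**2 - 1*798 = 8*5041 - 798 = 40328 - 798 = 39530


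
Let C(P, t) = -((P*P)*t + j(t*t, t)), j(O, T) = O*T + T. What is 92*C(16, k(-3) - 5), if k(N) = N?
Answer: 236256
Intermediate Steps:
j(O, T) = T + O*T
C(P, t) = -t*P² - t*(1 + t²) (C(P, t) = -((P*P)*t + t*(1 + t*t)) = -(P²*t + t*(1 + t²)) = -(t*P² + t*(1 + t²)) = -t*P² - t*(1 + t²))
92*C(16, k(-3) - 5) = 92*((-3 - 5)*(-1 - 1*16² - (-3 - 5)²)) = 92*(-8*(-1 - 1*256 - 1*(-8)²)) = 92*(-8*(-1 - 256 - 1*64)) = 92*(-8*(-1 - 256 - 64)) = 92*(-8*(-321)) = 92*2568 = 236256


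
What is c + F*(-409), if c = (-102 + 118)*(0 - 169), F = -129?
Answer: 50057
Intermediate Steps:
c = -2704 (c = 16*(-169) = -2704)
c + F*(-409) = -2704 - 129*(-409) = -2704 + 52761 = 50057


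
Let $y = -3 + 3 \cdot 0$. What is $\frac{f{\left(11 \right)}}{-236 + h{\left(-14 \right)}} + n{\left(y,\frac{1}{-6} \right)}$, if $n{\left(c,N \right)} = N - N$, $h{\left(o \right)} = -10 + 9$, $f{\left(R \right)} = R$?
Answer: $- \frac{11}{237} \approx -0.046413$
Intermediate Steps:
$h{\left(o \right)} = -1$
$y = -3$ ($y = -3 + 0 = -3$)
$n{\left(c,N \right)} = 0$
$\frac{f{\left(11 \right)}}{-236 + h{\left(-14 \right)}} + n{\left(y,\frac{1}{-6} \right)} = \frac{1}{-236 - 1} \cdot 11 + 0 = \frac{1}{-237} \cdot 11 + 0 = \left(- \frac{1}{237}\right) 11 + 0 = - \frac{11}{237} + 0 = - \frac{11}{237}$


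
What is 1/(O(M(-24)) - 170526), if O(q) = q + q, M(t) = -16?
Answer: -1/170558 ≈ -5.8631e-6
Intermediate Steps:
O(q) = 2*q
1/(O(M(-24)) - 170526) = 1/(2*(-16) - 170526) = 1/(-32 - 170526) = 1/(-170558) = -1/170558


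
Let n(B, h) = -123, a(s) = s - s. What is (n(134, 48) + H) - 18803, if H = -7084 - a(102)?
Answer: -26010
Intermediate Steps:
a(s) = 0
H = -7084 (H = -7084 - 1*0 = -7084 + 0 = -7084)
(n(134, 48) + H) - 18803 = (-123 - 7084) - 18803 = -7207 - 18803 = -26010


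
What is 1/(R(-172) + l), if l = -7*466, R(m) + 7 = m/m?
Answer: -1/3268 ≈ -0.00030600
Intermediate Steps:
R(m) = -6 (R(m) = -7 + m/m = -7 + 1 = -6)
l = -3262
1/(R(-172) + l) = 1/(-6 - 3262) = 1/(-3268) = -1/3268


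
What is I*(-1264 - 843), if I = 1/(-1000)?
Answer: 2107/1000 ≈ 2.1070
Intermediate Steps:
I = -1/1000 ≈ -0.0010000
I*(-1264 - 843) = -(-1264 - 843)/1000 = -1/1000*(-2107) = 2107/1000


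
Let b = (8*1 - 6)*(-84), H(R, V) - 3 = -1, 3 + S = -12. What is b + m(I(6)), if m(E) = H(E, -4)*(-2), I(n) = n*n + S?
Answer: -172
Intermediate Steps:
S = -15 (S = -3 - 12 = -15)
H(R, V) = 2 (H(R, V) = 3 - 1 = 2)
I(n) = -15 + n**2 (I(n) = n*n - 15 = n**2 - 15 = -15 + n**2)
b = -168 (b = (8 - 6)*(-84) = 2*(-84) = -168)
m(E) = -4 (m(E) = 2*(-2) = -4)
b + m(I(6)) = -168 - 4 = -172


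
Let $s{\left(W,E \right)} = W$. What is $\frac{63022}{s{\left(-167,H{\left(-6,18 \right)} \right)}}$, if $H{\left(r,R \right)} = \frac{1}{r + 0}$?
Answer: $- \frac{63022}{167} \approx -377.38$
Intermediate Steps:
$H{\left(r,R \right)} = \frac{1}{r}$
$\frac{63022}{s{\left(-167,H{\left(-6,18 \right)} \right)}} = \frac{63022}{-167} = 63022 \left(- \frac{1}{167}\right) = - \frac{63022}{167}$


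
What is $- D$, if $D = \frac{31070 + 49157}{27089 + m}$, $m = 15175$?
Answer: $- \frac{80227}{42264} \approx -1.8982$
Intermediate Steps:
$D = \frac{80227}{42264}$ ($D = \frac{31070 + 49157}{27089 + 15175} = \frac{80227}{42264} \approx 1.8982$)
$- D = \left(-1\right) \frac{80227}{42264} = - \frac{80227}{42264}$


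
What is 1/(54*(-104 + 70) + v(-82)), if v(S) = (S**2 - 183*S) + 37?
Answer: 1/19931 ≈ 5.0173e-5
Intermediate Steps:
v(S) = 37 + S**2 - 183*S
1/(54*(-104 + 70) + v(-82)) = 1/(54*(-104 + 70) + (37 + (-82)**2 - 183*(-82))) = 1/(54*(-34) + (37 + 6724 + 15006)) = 1/(-1836 + 21767) = 1/19931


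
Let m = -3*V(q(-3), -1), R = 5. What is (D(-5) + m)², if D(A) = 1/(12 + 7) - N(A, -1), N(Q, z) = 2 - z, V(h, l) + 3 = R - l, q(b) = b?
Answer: 51529/361 ≈ 142.74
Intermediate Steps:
V(h, l) = 2 - l (V(h, l) = -3 + (5 - l) = 2 - l)
m = -9 (m = -3*(2 - 1*(-1)) = -3*(2 + 1) = -3*3 = -9)
D(A) = -56/19 (D(A) = 1/(12 + 7) - (2 - 1*(-1)) = 1/19 - (2 + 1) = 1/19 - 1*3 = 1/19 - 3 = -56/19)
(D(-5) + m)² = (-56/19 - 9)² = (-227/19)² = 51529/361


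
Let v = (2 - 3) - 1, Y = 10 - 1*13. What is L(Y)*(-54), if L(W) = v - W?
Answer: -54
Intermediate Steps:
Y = -3 (Y = 10 - 13 = -3)
v = -2 (v = -1 - 1 = -2)
L(W) = -2 - W
L(Y)*(-54) = (-2 - 1*(-3))*(-54) = (-2 + 3)*(-54) = 1*(-54) = -54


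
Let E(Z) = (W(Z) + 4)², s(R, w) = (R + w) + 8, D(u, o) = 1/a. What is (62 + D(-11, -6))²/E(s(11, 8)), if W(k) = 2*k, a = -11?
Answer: 463761/407044 ≈ 1.1393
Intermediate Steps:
D(u, o) = -1/11 (D(u, o) = 1/(-11) = -1/11)
s(R, w) = 8 + R + w
E(Z) = (4 + 2*Z)² (E(Z) = (2*Z + 4)² = (4 + 2*Z)²)
(62 + D(-11, -6))²/E(s(11, 8)) = (62 - 1/11)²/((4*(2 + (8 + 11 + 8))²)) = (681/11)²/((4*(2 + 27)²)) = 463761/(121*((4*29²))) = 463761/(121*((4*841))) = (463761/121)/3364 = (463761/121)*(1/3364) = 463761/407044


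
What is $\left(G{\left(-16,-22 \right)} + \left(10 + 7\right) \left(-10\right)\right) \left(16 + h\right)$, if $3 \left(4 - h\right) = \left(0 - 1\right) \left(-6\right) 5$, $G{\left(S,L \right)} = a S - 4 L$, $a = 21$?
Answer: $-4180$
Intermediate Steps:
$G{\left(S,L \right)} = - 4 L + 21 S$ ($G{\left(S,L \right)} = 21 S - 4 L = - 4 L + 21 S$)
$h = -6$ ($h = 4 - \frac{\left(0 - 1\right) \left(-6\right) 5}{3} = 4 - \frac{\left(-1\right) \left(-6\right) 5}{3} = 4 - \frac{6 \cdot 5}{3} = 4 - 10 = -6$)
$\left(G{\left(-16,-22 \right)} + \left(10 + 7\right) \left(-10\right)\right) \left(16 + h\right) = \left(\left(\left(-4\right) \left(-22\right) + 21 \left(-16\right)\right) + \left(10 + 7\right) \left(-10\right)\right) \left(16 - 6\right) = \left(\left(88 - 336\right) + 17 \left(-10\right)\right) 10 = \left(-248 - 170\right) 10 = \left(-418\right) 10 = -4180$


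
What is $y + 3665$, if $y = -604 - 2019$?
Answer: $1042$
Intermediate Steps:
$y = -2623$ ($y = -604 - 2019 = -2623$)
$y + 3665 = -2623 + 3665 = 1042$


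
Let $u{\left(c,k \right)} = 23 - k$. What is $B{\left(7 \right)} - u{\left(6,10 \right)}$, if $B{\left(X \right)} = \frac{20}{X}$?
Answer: $- \frac{71}{7} \approx -10.143$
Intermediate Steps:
$B{\left(7 \right)} - u{\left(6,10 \right)} = \frac{20}{7} - \left(23 - 10\right) = 20 \cdot \frac{1}{7} - \left(23 - 10\right) = \frac{20}{7} - 13 = - \frac{71}{7}$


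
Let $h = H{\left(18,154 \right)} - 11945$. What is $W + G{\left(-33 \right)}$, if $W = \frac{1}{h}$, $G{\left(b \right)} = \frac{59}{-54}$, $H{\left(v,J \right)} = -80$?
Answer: $- \frac{709529}{649350} \approx -1.0927$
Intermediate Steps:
$G{\left(b \right)} = - \frac{59}{54}$ ($G{\left(b \right)} = 59 \left(- \frac{1}{54}\right) = - \frac{59}{54}$)
$h = -12025$ ($h = -80 - 11945 = -12025$)
$W = - \frac{1}{12025}$ ($W = \frac{1}{-12025} = - \frac{1}{12025} \approx -8.316 \cdot 10^{-5}$)
$W + G{\left(-33 \right)} = - \frac{1}{12025} - \frac{59}{54} = - \frac{709529}{649350}$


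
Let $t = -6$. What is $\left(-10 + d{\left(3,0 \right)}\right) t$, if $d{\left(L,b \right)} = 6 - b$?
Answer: $24$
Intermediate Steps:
$\left(-10 + d{\left(3,0 \right)}\right) t = \left(-10 + \left(6 - 0\right)\right) \left(-6\right) = \left(-10 + \left(6 + 0\right)\right) \left(-6\right) = \left(-10 + 6\right) \left(-6\right) = \left(-4\right) \left(-6\right) = 24$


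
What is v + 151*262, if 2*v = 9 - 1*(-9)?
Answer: 39571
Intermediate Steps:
v = 9 (v = (9 - 1*(-9))/2 = (9 + 9)/2 = (1/2)*18 = 9)
v + 151*262 = 9 + 151*262 = 9 + 39562 = 39571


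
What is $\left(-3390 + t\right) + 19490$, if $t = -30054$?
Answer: $-13954$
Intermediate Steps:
$\left(-3390 + t\right) + 19490 = \left(-3390 - 30054\right) + 19490 = -33444 + 19490 = -13954$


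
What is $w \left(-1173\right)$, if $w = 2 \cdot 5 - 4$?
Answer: $-7038$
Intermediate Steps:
$w = 6$ ($w = 10 - 4 = 6$)
$w \left(-1173\right) = 6 \left(-1173\right) = -7038$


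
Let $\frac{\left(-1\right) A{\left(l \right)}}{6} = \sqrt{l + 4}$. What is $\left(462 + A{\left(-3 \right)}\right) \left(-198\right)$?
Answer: $-90288$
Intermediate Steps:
$A{\left(l \right)} = - 6 \sqrt{4 + l}$ ($A{\left(l \right)} = - 6 \sqrt{l + 4} = - 6 \sqrt{4 + l}$)
$\left(462 + A{\left(-3 \right)}\right) \left(-198\right) = \left(462 - 6 \sqrt{4 - 3}\right) \left(-198\right) = \left(462 - 6 \sqrt{1}\right) \left(-198\right) = \left(462 - 6\right) \left(-198\right) = 456 \left(-198\right) = -90288$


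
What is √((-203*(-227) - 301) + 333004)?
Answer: 4*√23674 ≈ 615.45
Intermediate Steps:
√((-203*(-227) - 301) + 333004) = √((46081 - 301) + 333004) = √(45780 + 333004) = √378784 = 4*√23674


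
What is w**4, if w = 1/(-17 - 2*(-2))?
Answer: 1/28561 ≈ 3.5013e-5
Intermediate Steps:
w = -1/13 (w = 1/(-17 + 4) = 1/(-13) = -1/13 ≈ -0.076923)
w**4 = (-1/13)**4 = 1/28561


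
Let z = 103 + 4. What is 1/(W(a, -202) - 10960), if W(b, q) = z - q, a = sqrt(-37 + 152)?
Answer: -1/10651 ≈ -9.3888e-5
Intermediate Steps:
a = sqrt(115) ≈ 10.724
z = 107
W(b, q) = 107 - q
1/(W(a, -202) - 10960) = 1/((107 - 1*(-202)) - 10960) = 1/((107 + 202) - 10960) = 1/(309 - 10960) = 1/(-10651) = -1/10651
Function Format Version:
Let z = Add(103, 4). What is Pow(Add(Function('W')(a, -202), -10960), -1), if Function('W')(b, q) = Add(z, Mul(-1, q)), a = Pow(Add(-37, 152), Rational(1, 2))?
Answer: Rational(-1, 10651) ≈ -9.3888e-5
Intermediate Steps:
a = Pow(115, Rational(1, 2)) ≈ 10.724
z = 107
Function('W')(b, q) = Add(107, Mul(-1, q))
Pow(Add(Function('W')(a, -202), -10960), -1) = Pow(Add(Add(107, Mul(-1, -202)), -10960), -1) = Pow(Add(Add(107, 202), -10960), -1) = Pow(Add(309, -10960), -1) = Pow(-10651, -1) = Rational(-1, 10651)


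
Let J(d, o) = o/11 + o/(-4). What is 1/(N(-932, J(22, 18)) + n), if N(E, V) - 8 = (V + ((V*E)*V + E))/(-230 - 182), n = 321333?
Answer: 99704/32041058855 ≈ 3.1118e-6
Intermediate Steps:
J(d, o) = -7*o/44 (J(d, o) = o*(1/11) + o*(-¼) = o/11 - o/4 = -7*o/44)
N(E, V) = 8 - E/412 - V/412 - E*V²/412 (N(E, V) = 8 + (V + ((V*E)*V + E))/(-230 - 182) = 8 + (V + ((E*V)*V + E))/(-412) = 8 + (V + (E*V² + E))*(-1/412) = 8 + (V + (E + E*V²))*(-1/412) = 8 + (E + V + E*V²)*(-1/412) = 8 + (-E/412 - V/412 - E*V²/412) = 8 - E/412 - V/412 - E*V²/412)
1/(N(-932, J(22, 18)) + n) = 1/((8 - 1/412*(-932) - (-7)*18/18128 - 1/412*(-932)*(-7/44*18)²) + 321333) = 1/((8 + 233/103 - 1/412*(-63/22) - 1/412*(-932)*(-63/22)²) + 321333) = 1/((8 + 233/103 + 63/9064 - 1/412*(-932)*3969/484) + 321333) = 1/((8 + 233/103 + 63/9064 + 924777/49852) + 321333) = 1/(2873423/99704 + 321333) = 1/(32041058855/99704) = 99704/32041058855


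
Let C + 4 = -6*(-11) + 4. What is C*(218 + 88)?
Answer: 20196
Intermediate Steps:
C = 66 (C = -4 + (-6*(-11) + 4) = -4 + (66 + 4) = -4 + 70 = 66)
C*(218 + 88) = 66*(218 + 88) = 66*306 = 20196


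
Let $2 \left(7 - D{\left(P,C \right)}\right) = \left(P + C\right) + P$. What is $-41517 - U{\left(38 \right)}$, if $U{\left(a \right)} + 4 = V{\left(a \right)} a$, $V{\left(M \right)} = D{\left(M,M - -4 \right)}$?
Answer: $-39537$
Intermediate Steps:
$D{\left(P,C \right)} = 7 - P - \frac{C}{2}$ ($D{\left(P,C \right)} = 7 - \frac{\left(P + C\right) + P}{2} = 7 - \frac{\left(C + P\right) + P}{2} = 7 - \frac{C + 2 P}{2} = 7 - \left(P + \frac{C}{2}\right) = 7 - P - \frac{C}{2}$)
$V{\left(M \right)} = 5 - \frac{3 M}{2}$ ($V{\left(M \right)} = 7 - M - \frac{M - -4}{2} = 7 - M - \frac{M + 4}{2} = 7 - M - \frac{4 + M}{2} = 7 - M - \left(2 + \frac{M}{2}\right) = 5 - \frac{3 M}{2}$)
$U{\left(a \right)} = -4 + a \left(5 - \frac{3 a}{2}\right)$ ($U{\left(a \right)} = -4 + \left(5 - \frac{3 a}{2}\right) a = -4 + a \left(5 - \frac{3 a}{2}\right)$)
$-41517 - U{\left(38 \right)} = -41517 - \left(-4 - 19 \left(-10 + 3 \cdot 38\right)\right) = -41517 - \left(-4 - 19 \left(-10 + 114\right)\right) = -41517 - \left(-4 - 19 \cdot 104\right) = -41517 - \left(-4 - 1976\right) = -41517 - -1980 = -41517 + 1980 = -39537$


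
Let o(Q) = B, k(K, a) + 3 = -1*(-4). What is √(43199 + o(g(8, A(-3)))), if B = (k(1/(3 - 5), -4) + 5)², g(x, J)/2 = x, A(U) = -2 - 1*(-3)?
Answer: √43235 ≈ 207.93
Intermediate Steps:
A(U) = 1 (A(U) = -2 + 3 = 1)
g(x, J) = 2*x
k(K, a) = 1 (k(K, a) = -3 - 1*(-4) = -3 + 4 = 1)
B = 36 (B = (1 + 5)² = 6² = 36)
o(Q) = 36
√(43199 + o(g(8, A(-3)))) = √(43199 + 36) = √43235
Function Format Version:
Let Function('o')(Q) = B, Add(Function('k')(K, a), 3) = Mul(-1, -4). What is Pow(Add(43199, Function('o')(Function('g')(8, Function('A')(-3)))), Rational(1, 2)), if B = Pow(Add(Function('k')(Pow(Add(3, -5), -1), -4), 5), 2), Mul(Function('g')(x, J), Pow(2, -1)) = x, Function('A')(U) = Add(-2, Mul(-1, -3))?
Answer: Pow(43235, Rational(1, 2)) ≈ 207.93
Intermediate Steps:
Function('A')(U) = 1 (Function('A')(U) = Add(-2, 3) = 1)
Function('g')(x, J) = Mul(2, x)
Function('k')(K, a) = 1 (Function('k')(K, a) = Add(-3, Mul(-1, -4)) = Add(-3, 4) = 1)
B = 36 (B = Pow(Add(1, 5), 2) = Pow(6, 2) = 36)
Function('o')(Q) = 36
Pow(Add(43199, Function('o')(Function('g')(8, Function('A')(-3)))), Rational(1, 2)) = Pow(Add(43199, 36), Rational(1, 2)) = Pow(43235, Rational(1, 2))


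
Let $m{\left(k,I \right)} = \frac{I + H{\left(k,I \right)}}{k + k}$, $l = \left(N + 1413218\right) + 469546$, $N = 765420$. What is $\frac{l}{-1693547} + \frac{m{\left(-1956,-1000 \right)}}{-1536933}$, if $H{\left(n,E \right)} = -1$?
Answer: $- \frac{15922160052517411}{10182420677525112} \approx -1.5637$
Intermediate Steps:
$l = 2648184$ ($l = \left(765420 + 1413218\right) + 469546 = 2178638 + 469546 = 2648184$)
$m{\left(k,I \right)} = \frac{-1 + I}{2 k}$ ($m{\left(k,I \right)} = \frac{I - 1}{k + k} = \frac{-1 + I}{2 k}$)
$\frac{l}{-1693547} + \frac{m{\left(-1956,-1000 \right)}}{-1536933} = \frac{2648184}{-1693547} + \frac{\frac{1}{2} \frac{1}{-1956} \left(-1 - 1000\right)}{-1536933} = 2648184 \left(- \frac{1}{1693547}\right) + \frac{1}{2} \left(- \frac{1}{1956}\right) \left(-1001\right) \left(- \frac{1}{1536933}\right) = - \frac{2648184}{1693547} + \frac{1001}{3912} \left(- \frac{1}{1536933}\right) = - \frac{2648184}{1693547} - \frac{1001}{6012481896} = - \frac{15922160052517411}{10182420677525112}$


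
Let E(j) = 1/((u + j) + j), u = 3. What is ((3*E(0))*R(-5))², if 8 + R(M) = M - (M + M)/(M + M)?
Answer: 196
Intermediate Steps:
R(M) = -9 + M (R(M) = -8 + (M - (M + M)/(M + M)) = -8 + (M - 2*M/(2*M)) = -8 + (M - 2*M*1/(2*M)) = -8 + (M - 1*1) = -8 + (M - 1) = -8 + (-1 + M) = -9 + M)
E(j) = 1/(3 + 2*j) (E(j) = 1/((3 + j) + j) = 1/(3 + 2*j))
((3*E(0))*R(-5))² = ((3/(3 + 2*0))*(-9 - 5))² = ((3/(3 + 0))*(-14))² = ((3/3)*(-14))² = ((3*(⅓))*(-14))² = (1*(-14))² = (-14)² = 196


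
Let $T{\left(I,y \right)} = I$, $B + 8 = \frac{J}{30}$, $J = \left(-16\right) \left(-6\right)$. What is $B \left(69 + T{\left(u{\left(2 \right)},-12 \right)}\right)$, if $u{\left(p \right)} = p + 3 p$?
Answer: $- \frac{1848}{5} \approx -369.6$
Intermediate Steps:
$u{\left(p \right)} = 4 p$
$J = 96$
$B = - \frac{24}{5}$ ($B = -8 + \frac{96}{30} = -8 + 96 \cdot \frac{1}{30} = -8 + \frac{16}{5} = - \frac{24}{5} \approx -4.8$)
$B \left(69 + T{\left(u{\left(2 \right)},-12 \right)}\right) = - \frac{24 \left(69 + 4 \cdot 2\right)}{5} = - \frac{24 \left(69 + 8\right)}{5} = \left(- \frac{24}{5}\right) 77 = - \frac{1848}{5}$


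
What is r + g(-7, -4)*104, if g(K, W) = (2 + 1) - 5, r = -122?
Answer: -330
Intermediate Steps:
g(K, W) = -2 (g(K, W) = 3 - 5 = -2)
r + g(-7, -4)*104 = -122 - 2*104 = -122 - 208 = -330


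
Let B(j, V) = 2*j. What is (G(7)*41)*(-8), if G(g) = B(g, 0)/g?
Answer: -656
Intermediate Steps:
G(g) = 2 (G(g) = (2*g)/g = 2)
(G(7)*41)*(-8) = (2*41)*(-8) = 82*(-8) = -656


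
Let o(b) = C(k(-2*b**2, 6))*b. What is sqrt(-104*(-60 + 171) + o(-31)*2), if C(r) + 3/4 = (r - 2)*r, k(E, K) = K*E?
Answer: I*sqrt(32986547814)/2 ≈ 90811.0*I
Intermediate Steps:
k(E, K) = E*K
C(r) = -3/4 + r*(-2 + r) (C(r) = -3/4 + (r - 2)*r = -3/4 + (-2 + r)*r = -3/4 + r*(-2 + r))
o(b) = b*(-3/4 + 24*b**2 + 144*b**4) (o(b) = (-3/4 + (-2*b**2*6)**2 - 2*(-2*b**2)*6)*b = (-3/4 + (-12*b**2)**2 - (-24)*b**2)*b = (-3/4 + 144*b**4 + 24*b**2)*b = (-3/4 + 24*b**2 + 144*b**4)*b = b*(-3/4 + 24*b**2 + 144*b**4))
sqrt(-104*(-60 + 171) + o(-31)*2) = sqrt(-104*(-60 + 171) + (24*(-31)**3 + 144*(-31)**5 - 3/4*(-31))*2) = sqrt(-104*111 + (24*(-29791) + 144*(-28629151) + 93/4)*2) = sqrt(-11544 + (-714984 - 4122597744 + 93/4)*2) = sqrt(-11544 - 16493250819/4*2) = sqrt(-11544 - 16493250819/2) = sqrt(-16493273907/2) = I*sqrt(32986547814)/2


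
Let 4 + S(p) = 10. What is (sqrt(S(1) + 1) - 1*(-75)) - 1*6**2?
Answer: 39 + sqrt(7) ≈ 41.646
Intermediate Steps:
S(p) = 6 (S(p) = -4 + 10 = 6)
(sqrt(S(1) + 1) - 1*(-75)) - 1*6**2 = (sqrt(6 + 1) - 1*(-75)) - 1*6**2 = (sqrt(7) + 75) - 1*36 = (75 + sqrt(7)) - 36 = 39 + sqrt(7)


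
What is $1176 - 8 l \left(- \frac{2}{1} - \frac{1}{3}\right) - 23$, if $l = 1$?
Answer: $21929$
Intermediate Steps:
$1176 - 8 l \left(- \frac{2}{1} - \frac{1}{3}\right) - 23 = 1176 \left(-8\right) 1 \left(- \frac{2}{1} - \frac{1}{3}\right) - 23 = 1176 \left(- 8 \left(\left(-2\right) 1 - \frac{1}{3}\right)\right) - 23 = 1176 \left(- 8 \left(-2 - \frac{1}{3}\right)\right) - 23 = 1176 \left(\left(-8\right) \left(- \frac{7}{3}\right)\right) - 23 = 1176 \cdot \frac{56}{3} - 23 = 21952 - 23 = 21929$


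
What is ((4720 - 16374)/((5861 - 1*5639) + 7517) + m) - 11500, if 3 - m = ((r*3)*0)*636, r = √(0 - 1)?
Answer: -88986937/7739 ≈ -11499.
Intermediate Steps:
r = I (r = √(-1) = I ≈ 1.0*I)
m = 3 (m = 3 - (I*3)*0*636 = 3 - (3*I)*0*636 = 3 - 0*636 = 3 - 1*0 = 3 + 0 = 3)
((4720 - 16374)/((5861 - 1*5639) + 7517) + m) - 11500 = ((4720 - 16374)/((5861 - 1*5639) + 7517) + 3) - 11500 = (-11654/((5861 - 5639) + 7517) + 3) - 11500 = (-11654/(222 + 7517) + 3) - 11500 = (-11654/7739 + 3) - 11500 = 11563/7739 - 11500 = -88986937/7739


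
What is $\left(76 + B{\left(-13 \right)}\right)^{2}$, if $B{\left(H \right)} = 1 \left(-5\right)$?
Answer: $5041$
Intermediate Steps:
$B{\left(H \right)} = -5$
$\left(76 + B{\left(-13 \right)}\right)^{2} = \left(76 - 5\right)^{2} = 71^{2} = 5041$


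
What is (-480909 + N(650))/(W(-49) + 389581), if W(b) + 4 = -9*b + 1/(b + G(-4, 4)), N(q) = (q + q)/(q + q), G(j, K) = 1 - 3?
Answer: -24526308/19890917 ≈ -1.2330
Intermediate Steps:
G(j, K) = -2
N(q) = 1 (N(q) = (2*q)/((2*q)) = (2*q)*(1/(2*q)) = 1)
W(b) = -4 + 1/(-2 + b) - 9*b (W(b) = -4 + (-9*b + 1/(b - 2)) = -4 + (-9*b + 1/(-2 + b)) = -4 + (1/(-2 + b) - 9*b) = -4 + 1/(-2 + b) - 9*b)
(-480909 + N(650))/(W(-49) + 389581) = (-480909 + 1)/((9 - 9*(-49)² + 14*(-49))/(-2 - 49) + 389581) = -480908/((9 - 9*2401 - 686)/(-51) + 389581) = -480908/(-(9 - 21609 - 686)/51 + 389581) = -480908/(-1/51*(-22286) + 389581) = -480908/(22286/51 + 389581) = -480908/19890917/51 = -480908*51/19890917 = -24526308/19890917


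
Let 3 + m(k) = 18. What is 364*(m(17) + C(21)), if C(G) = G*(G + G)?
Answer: 326508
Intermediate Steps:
m(k) = 15 (m(k) = -3 + 18 = 15)
C(G) = 2*G**2 (C(G) = G*(2*G) = 2*G**2)
364*(m(17) + C(21)) = 364*(15 + 2*21**2) = 364*(15 + 2*441) = 364*(15 + 882) = 364*897 = 326508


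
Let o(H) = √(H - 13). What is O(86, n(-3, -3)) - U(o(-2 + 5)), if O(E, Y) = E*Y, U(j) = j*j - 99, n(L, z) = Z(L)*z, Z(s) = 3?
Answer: -665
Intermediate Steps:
o(H) = √(-13 + H)
n(L, z) = 3*z
U(j) = -99 + j² (U(j) = j² - 99 = -99 + j²)
O(86, n(-3, -3)) - U(o(-2 + 5)) = 86*(3*(-3)) - (-99 + (√(-13 + (-2 + 5)))²) = 86*(-9) - (-99 + (√(-13 + 3))²) = -774 - (-99 + (√(-10))²) = -774 - (-99 + (I*√10)²) = -774 - (-99 - 10) = -774 - 1*(-109) = -774 + 109 = -665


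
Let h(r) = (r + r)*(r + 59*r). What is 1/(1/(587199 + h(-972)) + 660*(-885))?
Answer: -113961279/66564783063899 ≈ -1.7120e-6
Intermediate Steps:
h(r) = 120*r² (h(r) = (2*r)*(60*r) = 120*r²)
1/(1/(587199 + h(-972)) + 660*(-885)) = 1/(1/(587199 + 120*(-972)²) + 660*(-885)) = 1/(1/(587199 + 120*944784) - 584100) = 1/(1/(587199 + 113374080) - 584100) = 1/(1/113961279 - 584100) = 1/(-66564783063899/113961279) = -113961279/66564783063899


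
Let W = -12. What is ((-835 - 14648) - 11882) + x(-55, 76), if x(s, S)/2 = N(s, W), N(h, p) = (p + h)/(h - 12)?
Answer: -27363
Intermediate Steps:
N(h, p) = (h + p)/(-12 + h)
x(s, S) = 2 (x(s, S) = 2*((s - 12)/(-12 + s)) = 2*((-12 + s)/(-12 + s)) = 2*1 = 2)
((-835 - 14648) - 11882) + x(-55, 76) = ((-835 - 14648) - 11882) + 2 = (-15483 - 11882) + 2 = -27365 + 2 = -27363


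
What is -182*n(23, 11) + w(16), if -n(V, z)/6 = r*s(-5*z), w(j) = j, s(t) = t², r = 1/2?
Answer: 1651666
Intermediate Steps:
r = ½ ≈ 0.50000
n(V, z) = -75*z² (n(V, z) = -3*(-5*z)² = -3*25*z² = -75*z²)
-182*n(23, 11) + w(16) = -(-13650)*11² + 16 = -(-13650)*121 + 16 = -182*(-9075) + 16 = 1651650 + 16 = 1651666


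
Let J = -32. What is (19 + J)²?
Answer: 169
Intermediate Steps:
(19 + J)² = (19 - 32)² = (-13)² = 169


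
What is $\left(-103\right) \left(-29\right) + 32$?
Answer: $3019$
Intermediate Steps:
$\left(-103\right) \left(-29\right) + 32 = 2987 + 32 = 3019$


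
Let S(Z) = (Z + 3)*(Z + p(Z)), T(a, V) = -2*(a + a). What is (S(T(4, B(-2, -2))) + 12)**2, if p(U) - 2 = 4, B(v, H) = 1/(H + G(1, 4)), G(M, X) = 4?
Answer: 20164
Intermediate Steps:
B(v, H) = 1/(4 + H) (B(v, H) = 1/(H + 4) = 1/(4 + H))
p(U) = 6 (p(U) = 2 + 4 = 6)
T(a, V) = -4*a
S(Z) = (3 + Z)*(6 + Z) (S(Z) = (Z + 3)*(Z + 6) = (3 + Z)*(6 + Z))
(S(T(4, B(-2, -2))) + 12)**2 = ((18 + (-4*4)**2 + 9*(-4*4)) + 12)**2 = ((18 + (-16)**2 + 9*(-16)) + 12)**2 = ((18 + 256 - 144) + 12)**2 = (130 + 12)**2 = 142**2 = 20164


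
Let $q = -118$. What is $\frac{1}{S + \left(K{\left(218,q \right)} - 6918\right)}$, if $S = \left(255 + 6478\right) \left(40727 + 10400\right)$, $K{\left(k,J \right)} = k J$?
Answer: $\frac{1}{344205449} \approx 2.9052 \cdot 10^{-9}$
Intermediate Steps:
$K{\left(k,J \right)} = J k$
$S = 344238091$ ($S = 6733 \cdot 51127 = 344238091$)
$\frac{1}{S + \left(K{\left(218,q \right)} - 6918\right)} = \frac{1}{344238091 - 32642} = \frac{1}{344205449}$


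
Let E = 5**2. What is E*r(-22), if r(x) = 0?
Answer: 0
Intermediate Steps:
E = 25
E*r(-22) = 25*0 = 0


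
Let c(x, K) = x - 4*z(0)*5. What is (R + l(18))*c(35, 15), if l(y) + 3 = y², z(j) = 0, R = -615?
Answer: -10290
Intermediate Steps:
l(y) = -3 + y²
c(x, K) = x (c(x, K) = x - 4*0*5 = x + 0*5 = x + 0 = x)
(R + l(18))*c(35, 15) = (-615 + (-3 + 18²))*35 = (-615 + (-3 + 324))*35 = (-615 + 321)*35 = -294*35 = -10290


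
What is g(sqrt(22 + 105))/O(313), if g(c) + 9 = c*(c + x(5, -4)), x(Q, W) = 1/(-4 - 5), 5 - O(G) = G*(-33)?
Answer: 59/5167 - sqrt(127)/93006 ≈ 0.011297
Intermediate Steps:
O(G) = 5 + 33*G (O(G) = 5 - G*(-33) = 5 - (-33)*G = 5 + 33*G)
x(Q, W) = -1/9 (x(Q, W) = 1/(-9) = -1/9)
g(c) = -9 + c*(-1/9 + c) (g(c) = -9 + c*(c - 1/9) = -9 + c*(-1/9 + c))
g(sqrt(22 + 105))/O(313) = (-9 + (sqrt(22 + 105))**2 - sqrt(22 + 105)/9)/(5 + 33*313) = (-9 + (sqrt(127))**2 - sqrt(127)/9)/(5 + 10329) = (-9 + 127 - sqrt(127)/9)/10334 = (118 - sqrt(127)/9)*(1/10334) = 59/5167 - sqrt(127)/93006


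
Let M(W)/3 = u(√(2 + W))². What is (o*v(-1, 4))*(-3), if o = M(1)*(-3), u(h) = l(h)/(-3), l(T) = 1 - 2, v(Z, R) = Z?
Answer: -3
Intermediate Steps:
l(T) = -1
u(h) = ⅓ (u(h) = -1/(-3) = -1*(-⅓) = ⅓)
M(W) = ⅓ (M(W) = 3*(⅓)² = 3*(⅑) = ⅓)
o = -1 (o = (⅓)*(-3) = -1)
(o*v(-1, 4))*(-3) = -1*(-1)*(-3) = 1*(-3) = -3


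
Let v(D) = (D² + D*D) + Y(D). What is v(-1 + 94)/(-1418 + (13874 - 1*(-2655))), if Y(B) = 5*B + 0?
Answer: 5921/5037 ≈ 1.1755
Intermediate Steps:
Y(B) = 5*B
v(D) = 2*D² + 5*D (v(D) = (D² + D*D) + 5*D = (D² + D²) + 5*D = 2*D² + 5*D)
v(-1 + 94)/(-1418 + (13874 - 1*(-2655))) = ((-1 + 94)*(5 + 2*(-1 + 94)))/(-1418 + (13874 - 1*(-2655))) = (93*(5 + 2*93))/(-1418 + (13874 + 2655)) = (93*(5 + 186))/(-1418 + 16529) = (93*191)/15111 = 17763*(1/15111) = 5921/5037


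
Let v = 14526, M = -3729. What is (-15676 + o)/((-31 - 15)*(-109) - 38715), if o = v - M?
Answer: -2579/33701 ≈ -0.076526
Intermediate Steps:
o = 18255 (o = 14526 - 1*(-3729) = 14526 + 3729 = 18255)
(-15676 + o)/((-31 - 15)*(-109) - 38715) = (-15676 + 18255)/((-31 - 15)*(-109) - 38715) = 2579/(-46*(-109) - 38715) = 2579/(5014 - 38715) = 2579/(-33701) = 2579*(-1/33701) = -2579/33701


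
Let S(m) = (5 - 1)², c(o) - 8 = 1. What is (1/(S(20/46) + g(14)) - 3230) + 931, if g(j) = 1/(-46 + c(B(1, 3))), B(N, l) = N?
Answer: -1358672/591 ≈ -2298.9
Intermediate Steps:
c(o) = 9 (c(o) = 8 + 1 = 9)
g(j) = -1/37 (g(j) = 1/(-46 + 9) = 1/(-37) = -1/37)
S(m) = 16 (S(m) = 4² = 16)
(1/(S(20/46) + g(14)) - 3230) + 931 = (1/(16 - 1/37) - 3230) + 931 = (1/(591/37) - 3230) + 931 = (37/591 - 3230) + 931 = -1908893/591 + 931 = -1358672/591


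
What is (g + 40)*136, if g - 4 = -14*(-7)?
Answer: 19312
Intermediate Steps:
g = 102 (g = 4 - 14*(-7) = 4 + 98 = 102)
(g + 40)*136 = (102 + 40)*136 = 142*136 = 19312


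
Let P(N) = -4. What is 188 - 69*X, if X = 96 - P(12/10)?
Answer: -6712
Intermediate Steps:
X = 100 (X = 96 - 1*(-4) = 96 + 4 = 100)
188 - 69*X = 188 - 69*100 = 188 - 6900 = -6712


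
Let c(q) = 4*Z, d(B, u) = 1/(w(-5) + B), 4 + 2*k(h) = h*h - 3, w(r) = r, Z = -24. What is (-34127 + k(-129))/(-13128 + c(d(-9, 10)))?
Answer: 445/228 ≈ 1.9518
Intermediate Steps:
k(h) = -7/2 + h**2/2 (k(h) = -2 + (h*h - 3)/2 = -2 + (h**2 - 3)/2 = -2 + (-3 + h**2)/2 = -2 + (-3/2 + h**2/2) = -7/2 + h**2/2)
d(B, u) = 1/(-5 + B)
c(q) = -96 (c(q) = 4*(-24) = -96)
(-34127 + k(-129))/(-13128 + c(d(-9, 10))) = (-34127 + (-7/2 + (1/2)*(-129)**2))/(-13128 - 96) = (-34127 + (-7/2 + (1/2)*16641))/(-13224) = (-34127 + (-7/2 + 16641/2))*(-1/13224) = (-34127 + 8317)*(-1/13224) = -25810*(-1/13224) = 445/228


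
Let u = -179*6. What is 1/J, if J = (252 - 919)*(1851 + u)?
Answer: -1/518259 ≈ -1.9295e-6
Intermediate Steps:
u = -1074
J = -518259 (J = (252 - 919)*(1851 - 1074) = -667*777 = -518259)
1/J = 1/(-518259) = -1/518259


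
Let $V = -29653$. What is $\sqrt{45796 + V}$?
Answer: $\sqrt{16143} \approx 127.06$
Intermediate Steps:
$\sqrt{45796 + V} = \sqrt{45796 - 29653} = \sqrt{16143}$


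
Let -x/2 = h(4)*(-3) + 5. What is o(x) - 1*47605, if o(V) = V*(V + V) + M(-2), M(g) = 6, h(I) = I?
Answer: -47207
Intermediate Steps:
x = 14 (x = -2*(4*(-3) + 5) = -2*(-12 + 5) = -2*(-7) = 14)
o(V) = 6 + 2*V² (o(V) = V*(V + V) + 6 = V*(2*V) + 6 = 2*V² + 6 = 6 + 2*V²)
o(x) - 1*47605 = (6 + 2*14²) - 1*47605 = (6 + 2*196) - 47605 = (6 + 392) - 47605 = 398 - 47605 = -47207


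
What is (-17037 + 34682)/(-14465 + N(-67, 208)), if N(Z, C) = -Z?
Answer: -17645/14398 ≈ -1.2255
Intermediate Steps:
(-17037 + 34682)/(-14465 + N(-67, 208)) = (-17037 + 34682)/(-14465 - 1*(-67)) = 17645/(-14465 + 67) = 17645/(-14398) = 17645*(-1/14398) = -17645/14398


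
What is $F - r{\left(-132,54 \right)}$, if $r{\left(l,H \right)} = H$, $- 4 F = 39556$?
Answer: $-9943$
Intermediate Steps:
$F = -9889$ ($F = \left(- \frac{1}{4}\right) 39556 = -9889$)
$F - r{\left(-132,54 \right)} = -9889 - 54 = -9943$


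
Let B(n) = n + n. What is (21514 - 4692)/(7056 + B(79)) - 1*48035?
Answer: -173253834/3607 ≈ -48033.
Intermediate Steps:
B(n) = 2*n
(21514 - 4692)/(7056 + B(79)) - 1*48035 = (21514 - 4692)/(7056 + 2*79) - 1*48035 = 16822/(7056 + 158) - 48035 = 16822/7214 - 48035 = 16822*(1/7214) - 48035 = 8411/3607 - 48035 = -173253834/3607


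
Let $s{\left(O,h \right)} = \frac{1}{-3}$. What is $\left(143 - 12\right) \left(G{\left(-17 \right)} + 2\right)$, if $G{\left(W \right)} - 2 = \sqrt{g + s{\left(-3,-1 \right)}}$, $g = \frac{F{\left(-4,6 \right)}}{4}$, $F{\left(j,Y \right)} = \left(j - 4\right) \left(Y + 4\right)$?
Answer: $524 + \frac{131 i \sqrt{183}}{3} \approx 524.0 + 590.71 i$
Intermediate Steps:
$s{\left(O,h \right)} = - \frac{1}{3}$
$F{\left(j,Y \right)} = \left(-4 + j\right) \left(4 + Y\right)$
$g = -20$ ($g = \frac{-16 - 24 + 4 \left(-4\right) + 6 \left(-4\right)}{4} = \left(-16 - 24 - 16 - 24\right) \frac{1}{4} = \left(-80\right) \frac{1}{4} = -20$)
$G{\left(W \right)} = 2 + \frac{i \sqrt{183}}{3}$ ($G{\left(W \right)} = 2 + \sqrt{-20 - \frac{1}{3}} = 2 + \sqrt{- \frac{61}{3}} = 2 + \frac{i \sqrt{183}}{3}$)
$\left(143 - 12\right) \left(G{\left(-17 \right)} + 2\right) = \left(143 - 12\right) \left(\left(2 + \frac{i \sqrt{183}}{3}\right) + 2\right) = 131 \left(4 + \frac{i \sqrt{183}}{3}\right) = 524 + \frac{131 i \sqrt{183}}{3}$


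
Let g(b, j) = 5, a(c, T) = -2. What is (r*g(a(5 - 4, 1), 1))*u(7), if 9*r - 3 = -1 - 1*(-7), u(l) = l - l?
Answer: 0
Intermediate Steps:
u(l) = 0
r = 1 (r = 1/3 + (-1 - 1*(-7))/9 = 1/3 + (-1 + 7)/9 = 1/3 + (1/9)*6 = 1/3 + 2/3 = 1)
(r*g(a(5 - 4, 1), 1))*u(7) = (1*5)*0 = 5*0 = 0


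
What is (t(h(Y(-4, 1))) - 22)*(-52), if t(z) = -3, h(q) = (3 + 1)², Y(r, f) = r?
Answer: 1300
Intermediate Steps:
h(q) = 16 (h(q) = 4² = 16)
(t(h(Y(-4, 1))) - 22)*(-52) = (-3 - 22)*(-52) = -25*(-52) = 1300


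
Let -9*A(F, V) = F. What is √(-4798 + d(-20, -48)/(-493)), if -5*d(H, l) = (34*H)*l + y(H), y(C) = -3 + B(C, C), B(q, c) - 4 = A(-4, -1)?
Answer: I*√261659397505/7395 ≈ 69.172*I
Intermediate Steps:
A(F, V) = -F/9
B(q, c) = 40/9 (B(q, c) = 4 - ⅑*(-4) = 4 + 4/9 = 40/9)
y(C) = 13/9 (y(C) = -3 + 40/9 = 13/9)
d(H, l) = -13/45 - 34*H*l/5 (d(H, l) = -((34*H)*l + 13/9)/5 = -(34*H*l + 13/9)/5 = -(13/9 + 34*H*l)/5 = -13/45 - 34*H*l/5)
√(-4798 + d(-20, -48)/(-493)) = √(-4798 + (-13/45 - 34/5*(-20)*(-48))/(-493)) = √(-4798 + (-13/45 - 6528)*(-1/493)) = √(-4798 - 293773/45*(-1/493)) = √(-4798 + 293773/22185) = √(-106149857/22185) = I*√261659397505/7395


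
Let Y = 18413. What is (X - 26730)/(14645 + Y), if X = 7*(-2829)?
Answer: -46533/33058 ≈ -1.4076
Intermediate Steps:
X = -19803
(X - 26730)/(14645 + Y) = (-19803 - 26730)/(14645 + 18413) = -46533/33058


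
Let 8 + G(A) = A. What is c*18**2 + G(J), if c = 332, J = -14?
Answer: 107546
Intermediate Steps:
G(A) = -8 + A
c*18**2 + G(J) = 332*18**2 + (-8 - 14) = 332*324 - 22 = 107568 - 22 = 107546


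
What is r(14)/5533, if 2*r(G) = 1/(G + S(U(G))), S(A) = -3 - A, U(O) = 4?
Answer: 1/77462 ≈ 1.2910e-5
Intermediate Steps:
r(G) = 1/(2*(-7 + G)) (r(G) = 1/(2*(G + (-3 - 1*4))) = 1/(2*(G + (-3 - 4))) = 1/(2*(G - 7)) = 1/(2*(-7 + G)))
r(14)/5533 = (1/(2*(-7 + 14)))/5533 = ((½)/7)*(1/5533) = ((½)*(⅐))*(1/5533) = (1/14)*(1/5533) = 1/77462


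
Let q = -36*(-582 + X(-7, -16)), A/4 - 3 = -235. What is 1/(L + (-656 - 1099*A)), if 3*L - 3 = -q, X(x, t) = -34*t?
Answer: 1/1018761 ≈ 9.8158e-7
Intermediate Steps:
A = -928 (A = 12 + 4*(-235) = 12 - 940 = -928)
q = 1368 (q = -36*(-582 - 34*(-16)) = -36*(-582 + 544) = -36*(-38) = 1368)
L = -455 (L = 1 + (-1*1368)/3 = 1 + (⅓)*(-1368) = 1 - 456 = -455)
1/(L + (-656 - 1099*A)) = 1/(-455 + (-656 - 1099*(-928))) = 1/(-455 + (-656 + 1019872)) = 1/(-455 + 1019216) = 1/1018761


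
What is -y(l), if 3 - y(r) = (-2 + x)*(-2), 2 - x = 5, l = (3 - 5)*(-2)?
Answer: 7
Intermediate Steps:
l = 4 (l = -2*(-2) = 4)
x = -3 (x = 2 - 1*5 = 2 - 5 = -3)
y(r) = -7 (y(r) = 3 - (-2 - 3)*(-2) = 3 - (-5)*(-2) = 3 - 1*10 = 3 - 10 = -7)
-y(l) = -1*(-7) = 7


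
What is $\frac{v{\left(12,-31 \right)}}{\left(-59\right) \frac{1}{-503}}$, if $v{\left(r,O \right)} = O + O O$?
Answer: $\frac{467790}{59} \approx 7928.6$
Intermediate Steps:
$v{\left(r,O \right)} = O + O^{2}$
$\frac{v{\left(12,-31 \right)}}{\left(-59\right) \frac{1}{-503}} = \frac{\left(-31\right) \left(1 - 31\right)}{\left(-59\right) \frac{1}{-503}} = \frac{\left(-31\right) \left(-30\right)}{\left(-59\right) \left(- \frac{1}{503}\right)} = \frac{930}{\frac{59}{503}} = 930 \cdot \frac{503}{59} = \frac{467790}{59}$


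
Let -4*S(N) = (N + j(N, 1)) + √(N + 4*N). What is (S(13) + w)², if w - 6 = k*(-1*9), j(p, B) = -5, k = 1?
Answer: (20 + √65)²/16 ≈ 49.218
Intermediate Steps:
w = -3 (w = 6 + 1*(-1*9) = 6 + 1*(-9) = 6 - 9 = -3)
S(N) = 5/4 - N/4 - √5*√N/4 (S(N) = -((N - 5) + √(N + 4*N))/4 = -((-5 + N) + √(5*N))/4 = -((-5 + N) + √5*√N)/4 = -(-5 + N + √5*√N)/4 = 5/4 - N/4 - √5*√N/4)
(S(13) + w)² = ((5/4 - ¼*13 - √5*√13/4) - 3)² = ((5/4 - 13/4 - √65/4) - 3)² = ((-2 - √65/4) - 3)² = (-5 - √65/4)²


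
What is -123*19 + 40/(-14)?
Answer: -16379/7 ≈ -2339.9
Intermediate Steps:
-123*19 + 40/(-14) = -2337 + 40*(-1/14) = -2337 - 20/7 = -16379/7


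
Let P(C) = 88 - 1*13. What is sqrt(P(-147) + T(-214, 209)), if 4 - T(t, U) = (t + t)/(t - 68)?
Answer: 5*sqrt(61617)/141 ≈ 8.8024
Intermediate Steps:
P(C) = 75 (P(C) = 88 - 13 = 75)
T(t, U) = 4 - 2*t/(-68 + t) (T(t, U) = 4 - (t + t)/(t - 68) = 4 - 2*t/(-68 + t))
sqrt(P(-147) + T(-214, 209)) = sqrt(75 + 2*(-136 - 214)/(-68 - 214)) = sqrt(75 + 2*(-350)/(-282)) = sqrt(75 + 2*(-1/282)*(-350)) = sqrt(75 + 350/141) = sqrt(10925/141) = 5*sqrt(61617)/141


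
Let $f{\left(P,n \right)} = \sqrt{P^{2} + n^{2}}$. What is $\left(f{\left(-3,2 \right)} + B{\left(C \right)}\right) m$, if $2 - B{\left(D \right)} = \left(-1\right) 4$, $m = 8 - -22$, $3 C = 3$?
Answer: $180 + 30 \sqrt{13} \approx 288.17$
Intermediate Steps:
$C = 1$ ($C = \frac{1}{3} \cdot 3 = 1$)
$m = 30$ ($m = 8 + 22 = 30$)
$B{\left(D \right)} = 6$ ($B{\left(D \right)} = 2 - \left(-1\right) 4 = 2 - -4 = 2 + 4 = 6$)
$\left(f{\left(-3,2 \right)} + B{\left(C \right)}\right) m = \left(\sqrt{\left(-3\right)^{2} + 2^{2}} + 6\right) 30 = \left(\sqrt{9 + 4} + 6\right) 30 = \left(\sqrt{13} + 6\right) 30 = \left(6 + \sqrt{13}\right) 30 = 180 + 30 \sqrt{13}$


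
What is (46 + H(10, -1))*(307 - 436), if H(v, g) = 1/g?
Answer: -5805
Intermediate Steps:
(46 + H(10, -1))*(307 - 436) = (46 + 1/(-1))*(307 - 436) = (46 - 1)*(-129) = 45*(-129) = -5805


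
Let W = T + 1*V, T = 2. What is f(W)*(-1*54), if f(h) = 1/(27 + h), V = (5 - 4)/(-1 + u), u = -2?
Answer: -81/43 ≈ -1.8837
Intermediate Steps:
V = -⅓ (V = (5 - 4)/(-1 - 2) = 1/(-3) = 1*(-⅓) = -⅓ ≈ -0.33333)
W = 5/3 (W = 2 + 1*(-⅓) = 2 - ⅓ = 5/3 ≈ 1.6667)
f(W)*(-1*54) = (-1*54)/(27 + 5/3) = -54/(86/3) = (3/86)*(-54) = -81/43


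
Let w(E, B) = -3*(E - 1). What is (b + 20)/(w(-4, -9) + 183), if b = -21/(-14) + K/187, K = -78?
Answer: 7885/74052 ≈ 0.10648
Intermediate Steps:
b = 405/374 (b = -21/(-14) - 78/187 = -21*(-1/14) - 78*1/187 = 3/2 - 78/187 = 405/374 ≈ 1.0829)
w(E, B) = 3 - 3*E (w(E, B) = -3*(-1 + E) = 3 - 3*E)
(b + 20)/(w(-4, -9) + 183) = (405/374 + 20)/((3 - 3*(-4)) + 183) = 7885/(374*((3 + 12) + 183)) = 7885/(374*(15 + 183)) = (7885/374)/198 = (7885/374)*(1/198) = 7885/74052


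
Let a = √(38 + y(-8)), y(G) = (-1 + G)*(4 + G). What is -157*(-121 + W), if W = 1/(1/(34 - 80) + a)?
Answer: 2974600029/156583 - 332212*√74/156583 ≈ 18979.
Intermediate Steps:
a = √74 (a = √(38 + (-4 + (-8)² + 3*(-8))) = √(38 + (-4 + 64 - 24)) = √(38 + 36) = √74 ≈ 8.6023)
W = 1/(-1/46 + √74) (W = 1/(1/(34 - 80) + √74) = 1/(1/(-46) + √74) = 1/(-1/46 + √74) ≈ 0.11654)
-157*(-121 + W) = -157*(-121 + (46/156583 + 2116*√74/156583)) = -157*(-18946497/156583 + 2116*√74/156583) = 2974600029/156583 - 332212*√74/156583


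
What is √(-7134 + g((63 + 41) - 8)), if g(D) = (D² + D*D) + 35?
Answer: √11333 ≈ 106.46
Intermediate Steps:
g(D) = 35 + 2*D² (g(D) = (D² + D²) + 35 = 2*D² + 35 = 35 + 2*D²)
√(-7134 + g((63 + 41) - 8)) = √(-7134 + (35 + 2*((63 + 41) - 8)²)) = √(-7134 + (35 + 2*(104 - 8)²)) = √(-7134 + (35 + 2*96²)) = √(-7134 + (35 + 2*9216)) = √(-7134 + (35 + 18432)) = √(-7134 + 18467) = √11333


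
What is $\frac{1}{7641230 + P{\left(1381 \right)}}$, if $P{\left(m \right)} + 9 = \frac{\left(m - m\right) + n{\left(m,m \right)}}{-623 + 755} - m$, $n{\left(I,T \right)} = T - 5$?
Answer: $\frac{33}{252115064} \approx 1.3089 \cdot 10^{-7}$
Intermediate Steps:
$n{\left(I,T \right)} = -5 + T$
$P{\left(m \right)} = - \frac{1193}{132} - \frac{131 m}{132}$ ($P{\left(m \right)} = -9 - \left(m - \frac{\left(m - m\right) + \left(-5 + m\right)}{-623 + 755}\right) = -9 - \left(m - \frac{0 + \left(-5 + m\right)}{132}\right) = -9 - \left(m - \left(-5 + m\right) \frac{1}{132}\right) = -9 - \left(\frac{5}{132} + \frac{131 m}{132}\right) = - \frac{1193}{132} - \frac{131 m}{132}$)
$\frac{1}{7641230 + P{\left(1381 \right)}} = \frac{1}{7641230 - \frac{45526}{33}} = \frac{1}{\frac{252115064}{33}} = \frac{33}{252115064}$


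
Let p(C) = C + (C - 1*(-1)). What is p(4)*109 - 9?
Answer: 972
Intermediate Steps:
p(C) = 1 + 2*C (p(C) = C + (C + 1) = C + (1 + C) = 1 + 2*C)
p(4)*109 - 9 = (1 + 2*4)*109 - 9 = (1 + 8)*109 - 9 = 9*109 - 9 = 981 - 9 = 972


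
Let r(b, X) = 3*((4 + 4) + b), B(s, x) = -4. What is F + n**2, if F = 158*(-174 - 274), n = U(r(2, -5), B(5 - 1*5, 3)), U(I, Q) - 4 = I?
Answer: -69628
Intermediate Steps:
r(b, X) = 24 + 3*b (r(b, X) = 3*(8 + b) = 24 + 3*b)
U(I, Q) = 4 + I
n = 34 (n = 4 + (24 + 3*2) = 4 + (24 + 6) = 4 + 30 = 34)
F = -70784 (F = 158*(-448) = -70784)
F + n**2 = -70784 + 34**2 = -70784 + 1156 = -69628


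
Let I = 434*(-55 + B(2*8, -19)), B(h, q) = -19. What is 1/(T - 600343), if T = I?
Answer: -1/632459 ≈ -1.5811e-6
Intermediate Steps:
I = -32116 (I = 434*(-55 - 19) = 434*(-74) = -32116)
T = -32116
1/(T - 600343) = 1/(-32116 - 600343) = 1/(-632459) = -1/632459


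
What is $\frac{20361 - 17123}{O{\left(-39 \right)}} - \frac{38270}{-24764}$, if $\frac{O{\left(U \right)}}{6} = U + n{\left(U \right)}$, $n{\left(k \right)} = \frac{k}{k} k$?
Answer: $- \frac{3892217}{724347} \approx -5.3734$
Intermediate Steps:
$n{\left(k \right)} = k$ ($n{\left(k \right)} = 1 k = k$)
$O{\left(U \right)} = 12 U$ ($O{\left(U \right)} = 6 \left(U + U\right) = 6 \cdot 2 U = 12 U$)
$\frac{20361 - 17123}{O{\left(-39 \right)}} - \frac{38270}{-24764} = \frac{20361 - 17123}{12 \left(-39\right)} - \frac{38270}{-24764} = \frac{20361 - 17123}{-468} - - \frac{19135}{12382} = 3238 \left(- \frac{1}{468}\right) + \frac{19135}{12382} = - \frac{1619}{234} + \frac{19135}{12382} = - \frac{3892217}{724347}$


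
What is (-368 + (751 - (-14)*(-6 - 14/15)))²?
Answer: 18395521/225 ≈ 81758.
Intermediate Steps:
(-368 + (751 - (-14)*(-6 - 14/15)))² = (-368 + (751 - (-14)*(-104)/15))² = (-368 + (751 - 1*1456/15))² = (-368 + (751 - 1456/15))² = (-368 + 9809/15)² = (4289/15)² = 18395521/225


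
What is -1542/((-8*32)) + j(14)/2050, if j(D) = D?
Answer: 791171/131200 ≈ 6.0303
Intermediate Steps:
-1542/((-8*32)) + j(14)/2050 = -1542/((-8*32)) + 14/2050 = -1542/(-256) + 14*(1/2050) = -1542*(-1/256) + 7/1025 = 771/128 + 7/1025 = 791171/131200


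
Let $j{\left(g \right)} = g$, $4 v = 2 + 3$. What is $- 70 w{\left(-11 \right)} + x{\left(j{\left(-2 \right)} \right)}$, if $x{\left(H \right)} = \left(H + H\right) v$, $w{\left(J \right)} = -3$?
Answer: $205$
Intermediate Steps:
$v = \frac{5}{4}$ ($v = \frac{2 + 3}{4} = \frac{1}{4} \cdot 5 = \frac{5}{4} \approx 1.25$)
$x{\left(H \right)} = \frac{5 H}{2}$ ($x{\left(H \right)} = \left(H + H\right) \frac{5}{4} = 2 H \frac{5}{4} = \frac{5 H}{2}$)
$- 70 w{\left(-11 \right)} + x{\left(j{\left(-2 \right)} \right)} = \left(-70\right) \left(-3\right) + \frac{5}{2} \left(-2\right) = 210 - 5 = 205$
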